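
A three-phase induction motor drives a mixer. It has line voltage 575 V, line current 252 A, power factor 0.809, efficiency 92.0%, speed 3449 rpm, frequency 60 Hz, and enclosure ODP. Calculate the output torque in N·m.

P_in = √3·V·I·cosφ = 1.732 × 575 × 252 × 0.809 = 203032 W
P_out = η·P_in = 0.92 × 203032 = 186789 W
n = 3449 rpm
ω = 2π×3449/60 = 361.2 rad/s
τ = P_out/ω = 186789/361.2 = 517 N·m

517 N·m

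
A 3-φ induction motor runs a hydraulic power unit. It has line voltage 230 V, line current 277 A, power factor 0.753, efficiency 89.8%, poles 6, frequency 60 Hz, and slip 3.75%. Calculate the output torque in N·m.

617 N·m

P_in = √3·V·I·cosφ = 1.732 × 230 × 277 × 0.753 = 83090 W
P_out = η·P_in = 0.898 × 83090 = 74615 W
n_s = 120×60/6 = 1200 rpm; n = 1200×(1−0.0375) = 1155 rpm
ω = 2π×1155/60 = 121 rad/s
τ = P_out/ω = 74615/121 = 617 N·m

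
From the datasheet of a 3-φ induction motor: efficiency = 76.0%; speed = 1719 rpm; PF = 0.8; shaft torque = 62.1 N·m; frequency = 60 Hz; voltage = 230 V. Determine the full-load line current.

ω = 2π×1719/60 = 180 rad/s; P_out = τω = 62.1 × 180 = 11178 W
P_in = P_out / η = 11178 / 0.760 = 14708 W
I_L = P_in / (√3·V_L·cosφ) = 14708 / (1.732 × 230 × 0.8) = 46.2 A

46.2 A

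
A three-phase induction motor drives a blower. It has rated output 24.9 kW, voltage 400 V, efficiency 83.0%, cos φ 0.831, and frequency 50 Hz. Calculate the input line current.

P_out = 24.9 kW = 24900 W
P_in = P_out / η = 24900 / 0.830 = 30000 W
I_L = P_in / (√3·V_L·cosφ) = 30000 / (1.732 × 400 × 0.831) = 52.1 A

52.1 A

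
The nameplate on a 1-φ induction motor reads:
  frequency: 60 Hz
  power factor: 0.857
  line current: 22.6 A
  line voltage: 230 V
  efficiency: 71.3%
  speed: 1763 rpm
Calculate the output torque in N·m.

17.2 N·m

P_in = V·I·cosφ = 230 × 22.6 × 0.857 = 4455 W
P_out = η·P_in = 0.713 × 4455 = 3176 W
n = 1763 rpm
ω = 2π×1763/60 = 184.6 rad/s
τ = P_out/ω = 3176/184.6 = 17.2 N·m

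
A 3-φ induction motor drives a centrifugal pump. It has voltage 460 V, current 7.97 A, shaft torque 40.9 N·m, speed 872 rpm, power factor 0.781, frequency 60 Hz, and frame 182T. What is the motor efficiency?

ω = 2π × 872/60 = 91.32 rad/s; P_out = τω = 40.9 × 91.32 = 3735 W
P_in = √3·V_L·I_L·cosφ = 1.732 × 460 × 7.97 × 0.781 = 4959 W
η = P_out / P_in = 3735 / 4959 = 0.753 = 75.3%

75.3 %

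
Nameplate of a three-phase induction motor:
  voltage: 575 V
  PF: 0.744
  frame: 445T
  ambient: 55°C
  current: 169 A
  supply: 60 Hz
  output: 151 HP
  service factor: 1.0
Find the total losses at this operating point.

P_in = √3·V·I·cosφ = 1.732×575×169×0.744 = 125220 W
P_out = 151×746 = 112646 W
Losses = P_in − P_out = 125220 − 112646 = 12574 W

12.6 kW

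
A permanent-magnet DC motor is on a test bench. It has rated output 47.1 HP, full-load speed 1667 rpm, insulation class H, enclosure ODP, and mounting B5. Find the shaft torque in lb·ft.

148 lb·ft

P_out = 47.1 × 746 = 35137 W
ω = 2π × 1667/60 = 174.6 rad/s
τ = P_out/ω = 35137/174.6 = 201.2 N·m
In lb·ft: 201.2/1.356 = 148 lb·ft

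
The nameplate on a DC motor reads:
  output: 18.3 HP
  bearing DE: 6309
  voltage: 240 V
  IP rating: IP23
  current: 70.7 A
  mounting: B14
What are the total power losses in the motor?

P_in = V·I = 240×70.7 = 16968 W
P_out = 18.3×746 = 13652 W
Losses = P_in − P_out = 16968 − 13652 = 3316 W

3320 W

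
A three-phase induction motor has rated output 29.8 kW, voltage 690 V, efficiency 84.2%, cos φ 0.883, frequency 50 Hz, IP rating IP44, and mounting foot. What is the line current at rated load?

P_out = 29.8 kW = 29800 W
P_in = P_out / η = 29800 / 0.842 = 35392 W
I_L = P_in / (√3·V_L·cosφ) = 35392 / (1.732 × 690 × 0.883) = 33.5 A

33.5 A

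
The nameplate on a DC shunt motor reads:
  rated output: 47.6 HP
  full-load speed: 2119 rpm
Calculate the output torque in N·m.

P_out = 47.6 × 746 = 35510 W
ω = 2π × 2119/60 = 221.9 rad/s
τ = P_out/ω = 35510/221.9 = 160 N·m

160 N·m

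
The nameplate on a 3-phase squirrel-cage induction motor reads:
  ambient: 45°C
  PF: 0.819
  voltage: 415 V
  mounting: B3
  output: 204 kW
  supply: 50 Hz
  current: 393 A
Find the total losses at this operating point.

27400 W

P_in = √3·V·I·cosφ = 1.732×415×393×0.819 = 231352 W
P_out = 204000 W
Losses = P_in − P_out = 231352 − 204000 = 27352 W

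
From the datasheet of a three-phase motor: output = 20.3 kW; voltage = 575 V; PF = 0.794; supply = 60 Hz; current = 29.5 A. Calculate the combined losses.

P_in = √3·V·I·cosφ = 1.732×575×29.5×0.794 = 23327 W
P_out = 20300 W
Losses = P_in − P_out = 23327 − 20300 = 3027 W

3030 W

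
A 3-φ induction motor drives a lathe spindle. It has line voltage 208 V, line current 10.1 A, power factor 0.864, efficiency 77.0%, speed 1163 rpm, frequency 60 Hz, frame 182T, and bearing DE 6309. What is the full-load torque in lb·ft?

14.7 lb·ft

P_in = √3·V·I·cosφ = 1.732 × 208 × 10.1 × 0.864 = 3144 W
P_out = η·P_in = 0.77 × 3144 = 2421 W
n = 1163 rpm
ω = 2π×1163/60 = 121.8 rad/s
τ = P_out/ω = 2421/121.8 = 19.88 N·m
In lb·ft: 19.88/1.356 = 14.7 lb·ft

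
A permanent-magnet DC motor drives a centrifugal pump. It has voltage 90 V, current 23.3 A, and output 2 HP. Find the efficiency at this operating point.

71.1 %

P_out = 2 × 746 = 1492 W
P_in = V·I = 90 × 23.3 = 2097 W
η = P_out / P_in = 1492 / 2097 = 0.711 = 71.1%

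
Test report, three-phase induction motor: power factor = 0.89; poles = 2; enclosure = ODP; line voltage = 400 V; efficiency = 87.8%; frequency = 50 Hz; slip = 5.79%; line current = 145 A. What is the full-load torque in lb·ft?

196 lb·ft

P_in = √3·V·I·cosφ = 1.732 × 400 × 145 × 0.89 = 89406 W
P_out = η·P_in = 0.878 × 89406 = 78498 W
n_s = 120×50/2 = 3000 rpm; n = 3000×(1−0.0579) = 2826 rpm
ω = 2π×2826/60 = 295.9 rad/s
τ = P_out/ω = 78498/295.9 = 265.3 N·m
In lb·ft: 265.3/1.356 = 196 lb·ft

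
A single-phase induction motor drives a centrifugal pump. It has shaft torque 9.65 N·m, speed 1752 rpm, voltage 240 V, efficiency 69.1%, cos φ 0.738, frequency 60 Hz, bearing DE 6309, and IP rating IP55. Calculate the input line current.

14.5 A

ω = 2π×1752/60 = 183.5 rad/s; P_out = τω = 9.65 × 183.5 = 1771 W
P_in = P_out / η = 1771 / 0.691 = 2563 W
I = P_in / (V·cosφ) = 2563 / (240 × 0.738) = 14.5 A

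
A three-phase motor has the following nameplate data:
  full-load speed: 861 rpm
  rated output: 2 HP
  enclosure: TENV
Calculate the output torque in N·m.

16.5 N·m

P_out = 2 × 746 = 1492 W
ω = 2π × 861/60 = 90.16 rad/s
τ = P_out/ω = 1492/90.16 = 16.5 N·m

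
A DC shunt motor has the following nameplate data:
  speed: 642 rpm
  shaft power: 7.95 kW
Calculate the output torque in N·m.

ω = 2π × 642/60 = 67.23 rad/s
τ = P/ω = 7950/67.23 = 118 N·m

118 N·m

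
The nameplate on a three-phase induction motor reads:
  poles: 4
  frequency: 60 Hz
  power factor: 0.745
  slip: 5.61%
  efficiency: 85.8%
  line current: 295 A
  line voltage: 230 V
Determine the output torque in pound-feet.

311 lb·ft

P_in = √3·V·I·cosφ = 1.732 × 230 × 295 × 0.745 = 87550 W
P_out = η·P_in = 0.858 × 87550 = 75118 W
n_s = 120×60/4 = 1800 rpm; n = 1800×(1−0.0561) = 1699 rpm
ω = 2π×1699/60 = 177.9 rad/s
τ = P_out/ω = 75118/177.9 = 422.2 N·m
In lb·ft: 422.2/1.356 = 311 lb·ft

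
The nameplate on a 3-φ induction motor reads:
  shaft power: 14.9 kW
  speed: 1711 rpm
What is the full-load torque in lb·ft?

61.3 lb·ft

ω = 2π × 1711/60 = 179.2 rad/s
τ = P/ω = 14900/179.2 = 83.15 N·m
In lb·ft: 83.15/1.356 = 61.3 lb·ft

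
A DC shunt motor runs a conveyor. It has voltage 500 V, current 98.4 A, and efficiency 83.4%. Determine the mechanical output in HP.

P_in = V·I = 500 × 98.4 = 49200 W
P_out = η·P_in = 0.834 × 49200 = 41033 W
= 41033/746 = 55 HP

55 HP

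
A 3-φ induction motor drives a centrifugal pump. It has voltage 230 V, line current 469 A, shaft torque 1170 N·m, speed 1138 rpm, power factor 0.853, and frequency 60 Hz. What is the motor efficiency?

87.5 %

ω = 2π × 1138/60 = 119.2 rad/s; P_out = τω = 1170 × 119.2 = 139464 W
P_in = √3·V_L·I_L·cosφ = 1.732 × 230 × 469 × 0.853 = 159367 W
η = P_out / P_in = 139464 / 159367 = 0.875 = 87.5%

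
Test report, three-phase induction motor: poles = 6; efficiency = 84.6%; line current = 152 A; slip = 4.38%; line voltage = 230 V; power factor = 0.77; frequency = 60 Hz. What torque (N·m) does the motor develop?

P_in = √3·V·I·cosφ = 1.732 × 230 × 152 × 0.77 = 46624 W
P_out = η·P_in = 0.846 × 46624 = 39444 W
n_s = 120×60/6 = 1200 rpm; n = 1200×(1−0.0438) = 1147 rpm
ω = 2π×1147/60 = 120.1 rad/s
τ = P_out/ω = 39444/120.1 = 328 N·m

328 N·m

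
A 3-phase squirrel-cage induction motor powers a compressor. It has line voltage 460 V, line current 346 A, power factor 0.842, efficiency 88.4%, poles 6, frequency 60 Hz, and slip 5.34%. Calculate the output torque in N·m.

P_in = √3·V·I·cosφ = 1.732 × 460 × 346 × 0.842 = 232110 W
P_out = η·P_in = 0.884 × 232110 = 205185 W
n_s = 120×60/6 = 1200 rpm; n = 1200×(1−0.0534) = 1136 rpm
ω = 2π×1136/60 = 119 rad/s
τ = P_out/ω = 205185/119 = 1720 N·m

1720 N·m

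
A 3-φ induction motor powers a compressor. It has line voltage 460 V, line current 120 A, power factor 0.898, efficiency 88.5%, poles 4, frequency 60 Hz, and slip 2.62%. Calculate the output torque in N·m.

P_in = √3·V·I·cosφ = 1.732 × 460 × 120 × 0.898 = 85855 W
P_out = η·P_in = 0.885 × 85855 = 75982 W
n_s = 120×60/4 = 1800 rpm; n = 1800×(1−0.0262) = 1753 rpm
ω = 2π×1753/60 = 183.6 rad/s
τ = P_out/ω = 75982/183.6 = 414 N·m

414 N·m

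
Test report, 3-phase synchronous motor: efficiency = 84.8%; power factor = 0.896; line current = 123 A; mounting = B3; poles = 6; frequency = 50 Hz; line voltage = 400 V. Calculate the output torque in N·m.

P_in = √3·V·I·cosφ = 1.732 × 400 × 123 × 0.896 = 76352 W
P_out = η·P_in = 0.848 × 76352 = 64746 W
n = n_s = 120×50/6 = 1000 rpm (synchronous)
ω = 2π×1000/60 = 104.7 rad/s
τ = P_out/ω = 64746/104.7 = 618 N·m

618 N·m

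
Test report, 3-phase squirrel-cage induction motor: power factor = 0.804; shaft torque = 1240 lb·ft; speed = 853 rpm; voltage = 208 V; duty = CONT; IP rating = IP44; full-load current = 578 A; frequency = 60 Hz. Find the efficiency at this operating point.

89.7 %

τ = 1240 lb·ft × 1.356 = 1681 N·m
ω = 2π × 853/60 = 89.33 rad/s; P_out = τω = 1681 × 89.33 = 150164 W
P_in = √3·V_L·I_L·cosφ = 1.732 × 208 × 578 × 0.804 = 167415 W
η = P_out / P_in = 150164 / 167415 = 0.897 = 89.7%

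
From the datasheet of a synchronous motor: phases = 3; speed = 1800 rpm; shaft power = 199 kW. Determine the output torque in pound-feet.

779 lb·ft

ω = 2π × 1800/60 = 188.5 rad/s
τ = P/ω = 199000/188.5 = 1056 N·m
In lb·ft: 1056/1.356 = 779 lb·ft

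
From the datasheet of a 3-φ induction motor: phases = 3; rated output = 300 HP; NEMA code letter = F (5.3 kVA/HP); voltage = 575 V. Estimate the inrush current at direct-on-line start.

S_LR = 5.3 × 300 = 1590 kVA
I_LR = S_LR/(√3·V_L) = 1590000/(1.732×575) = 1600 A

1600 A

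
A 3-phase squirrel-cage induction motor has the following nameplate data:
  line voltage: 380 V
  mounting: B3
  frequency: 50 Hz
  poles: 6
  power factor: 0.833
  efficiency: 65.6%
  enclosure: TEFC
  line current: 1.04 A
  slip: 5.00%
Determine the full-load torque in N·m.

P_in = √3·V·I·cosφ = 1.732 × 380 × 1.04 × 0.833 = 570 W
P_out = η·P_in = 0.656 × 570 = 374 W
n_s = 120×50/6 = 1000 rpm; n = 1000×(1−0.05) = 950 rpm
ω = 2π×950/60 = 99.48 rad/s
τ = P_out/ω = 374/99.48 = 3.76 N·m

3.76 N·m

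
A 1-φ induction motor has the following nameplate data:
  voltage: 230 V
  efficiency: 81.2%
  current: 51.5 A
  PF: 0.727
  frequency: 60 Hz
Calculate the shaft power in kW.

P_in = V·I·cosφ = 230 × 51.5 × 0.727 = 8611 W
P_out = η·P_in = 0.812 × 8611 = 6992 W

6.99 kW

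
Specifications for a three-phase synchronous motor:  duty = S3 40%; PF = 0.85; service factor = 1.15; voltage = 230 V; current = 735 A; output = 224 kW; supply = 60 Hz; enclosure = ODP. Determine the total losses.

P_in = √3·V·I·cosφ = 1.732×230×735×0.85 = 248875 W
P_out = 224000 W
Losses = P_in − P_out = 248875 − 224000 = 24875 W

24900 W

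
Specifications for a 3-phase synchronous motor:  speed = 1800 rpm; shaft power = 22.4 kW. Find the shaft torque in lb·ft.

ω = 2π × 1800/60 = 188.5 rad/s
τ = P/ω = 22400/188.5 = 118.8 N·m
In lb·ft: 118.8/1.356 = 87.6 lb·ft

87.6 lb·ft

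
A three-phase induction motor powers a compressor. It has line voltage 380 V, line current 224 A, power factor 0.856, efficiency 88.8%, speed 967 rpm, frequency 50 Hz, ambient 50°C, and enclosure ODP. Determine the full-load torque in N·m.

P_in = √3·V·I·cosφ = 1.732 × 380 × 224 × 0.856 = 126198 W
P_out = η·P_in = 0.888 × 126198 = 112064 W
n = 967 rpm
ω = 2π×967/60 = 101.3 rad/s
τ = P_out/ω = 112064/101.3 = 1110 N·m

1110 N·m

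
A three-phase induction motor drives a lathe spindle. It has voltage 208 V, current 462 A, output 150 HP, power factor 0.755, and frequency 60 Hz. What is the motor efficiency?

P_out = 150 × 746 = 111900 W
P_in = √3·V_L·I_L·cosφ = 1.732 × 208 × 462 × 0.755 = 125661 W
η = P_out / P_in = 111900 / 125661 = 0.890 = 89.0%

89.0 %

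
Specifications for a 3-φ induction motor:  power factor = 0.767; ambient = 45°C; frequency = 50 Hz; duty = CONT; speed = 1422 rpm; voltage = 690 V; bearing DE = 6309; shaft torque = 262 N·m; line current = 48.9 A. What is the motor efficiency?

ω = 2π × 1422/60 = 148.9 rad/s; P_out = τω = 262 × 148.9 = 39012 W
P_in = √3·V_L·I_L·cosφ = 1.732 × 690 × 48.9 × 0.767 = 44823 W
η = P_out / P_in = 39012 / 44823 = 0.870 = 87.0%

87.0 %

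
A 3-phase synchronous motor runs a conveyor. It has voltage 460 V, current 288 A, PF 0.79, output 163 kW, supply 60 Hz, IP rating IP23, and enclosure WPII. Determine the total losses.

18.3 kW

P_in = √3·V·I·cosφ = 1.732×460×288×0.79 = 181270 W
P_out = 163000 W
Losses = P_in − P_out = 181270 − 163000 = 18270 W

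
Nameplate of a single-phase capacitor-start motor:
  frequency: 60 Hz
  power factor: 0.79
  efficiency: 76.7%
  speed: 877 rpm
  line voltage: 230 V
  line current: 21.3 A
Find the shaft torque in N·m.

32.3 N·m

P_in = V·I·cosφ = 230 × 21.3 × 0.79 = 3870 W
P_out = η·P_in = 0.767 × 3870 = 2968 W
n = 877 rpm
ω = 2π×877/60 = 91.84 rad/s
τ = P_out/ω = 2968/91.84 = 32.3 N·m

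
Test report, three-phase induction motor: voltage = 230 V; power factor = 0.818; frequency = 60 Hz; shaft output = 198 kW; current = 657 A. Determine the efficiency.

P_out = 198 kW = 198000 W
P_in = √3·V_L·I_L·cosφ = 1.732 × 230 × 657 × 0.818 = 214089 W
η = P_out / P_in = 198000 / 214089 = 0.925 = 92.5%

92.5 %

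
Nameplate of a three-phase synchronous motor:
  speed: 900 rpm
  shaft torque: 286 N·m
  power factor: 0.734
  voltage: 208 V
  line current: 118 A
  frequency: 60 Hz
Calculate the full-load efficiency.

86.4 %

ω = 2π × 900/60 = 94.25 rad/s; P_out = τω = 286 × 94.25 = 26956 W
P_in = √3·V_L·I_L·cosφ = 1.732 × 208 × 118 × 0.734 = 31202 W
η = P_out / P_in = 26956 / 31202 = 0.864 = 86.4%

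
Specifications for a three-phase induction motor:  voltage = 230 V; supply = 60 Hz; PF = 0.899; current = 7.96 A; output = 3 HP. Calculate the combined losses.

613 W

P_in = √3·V·I·cosφ = 1.732×230×7.96×0.899 = 2851 W
P_out = 3×746 = 2238 W
Losses = P_in − P_out = 2851 − 2238 = 613 W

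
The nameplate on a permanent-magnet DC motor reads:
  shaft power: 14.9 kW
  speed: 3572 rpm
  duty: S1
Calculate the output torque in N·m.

39.8 N·m

ω = 2π × 3572/60 = 374.1 rad/s
τ = P/ω = 14900/374.1 = 39.8 N·m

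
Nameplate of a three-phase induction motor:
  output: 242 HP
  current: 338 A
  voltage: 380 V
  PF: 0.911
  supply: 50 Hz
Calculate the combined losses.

22.1 kW

P_in = √3·V·I·cosφ = 1.732×380×338×0.911 = 202659 W
P_out = 242×746 = 180532 W
Losses = P_in − P_out = 202659 − 180532 = 22127 W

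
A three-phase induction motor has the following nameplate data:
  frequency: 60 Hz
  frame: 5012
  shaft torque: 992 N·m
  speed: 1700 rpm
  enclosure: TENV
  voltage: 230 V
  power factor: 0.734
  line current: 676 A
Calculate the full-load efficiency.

ω = 2π × 1700/60 = 178 rad/s; P_out = τω = 992 × 178 = 176576 W
P_in = √3·V_L·I_L·cosφ = 1.732 × 230 × 676 × 0.734 = 197660 W
η = P_out / P_in = 176576 / 197660 = 0.893 = 89.3%

89.3 %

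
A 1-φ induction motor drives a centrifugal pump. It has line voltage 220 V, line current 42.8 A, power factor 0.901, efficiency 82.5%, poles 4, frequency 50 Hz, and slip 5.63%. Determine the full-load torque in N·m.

P_in = V·I·cosφ = 220 × 42.8 × 0.901 = 8484 W
P_out = η·P_in = 0.825 × 8484 = 6999 W
n_s = 120×50/4 = 1500 rpm; n = 1500×(1−0.0563) = 1416 rpm
ω = 2π×1416/60 = 148.3 rad/s
τ = P_out/ω = 6999/148.3 = 47.2 N·m

47.2 N·m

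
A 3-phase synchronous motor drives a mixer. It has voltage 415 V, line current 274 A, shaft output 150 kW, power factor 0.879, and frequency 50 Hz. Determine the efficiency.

86.6 %

P_out = 150 kW = 150000 W
P_in = √3·V_L·I_L·cosφ = 1.732 × 415 × 274 × 0.879 = 173115 W
η = P_out / P_in = 150000 / 173115 = 0.866 = 86.6%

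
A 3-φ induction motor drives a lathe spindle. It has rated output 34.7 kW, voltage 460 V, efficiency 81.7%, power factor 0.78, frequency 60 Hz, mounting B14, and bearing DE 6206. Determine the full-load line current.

68.3 A

P_out = 34.7 kW = 34700 W
P_in = P_out / η = 34700 / 0.817 = 42472 W
I_L = P_in / (√3·V_L·cosφ) = 42472 / (1.732 × 460 × 0.78) = 68.3 A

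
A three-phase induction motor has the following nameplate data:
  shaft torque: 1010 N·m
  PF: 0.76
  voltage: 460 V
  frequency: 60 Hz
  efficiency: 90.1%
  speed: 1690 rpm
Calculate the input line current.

328 A

ω = 2π×1690/60 = 177 rad/s; P_out = τω = 1010 × 177 = 178770 W
P_in = P_out / η = 178770 / 0.901 = 198413 W
I_L = P_in / (√3·V_L·cosφ) = 198413 / (1.732 × 460 × 0.76) = 328 A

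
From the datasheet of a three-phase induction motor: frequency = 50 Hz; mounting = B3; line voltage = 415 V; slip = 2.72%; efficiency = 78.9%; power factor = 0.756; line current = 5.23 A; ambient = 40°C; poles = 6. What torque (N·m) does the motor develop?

22 N·m

P_in = √3·V·I·cosφ = 1.732 × 415 × 5.23 × 0.756 = 2842 W
P_out = η·P_in = 0.789 × 2842 = 2242 W
n_s = 120×50/6 = 1000 rpm; n = 1000×(1−0.0272) = 973 rpm
ω = 2π×973/60 = 101.9 rad/s
τ = P_out/ω = 2242/101.9 = 22 N·m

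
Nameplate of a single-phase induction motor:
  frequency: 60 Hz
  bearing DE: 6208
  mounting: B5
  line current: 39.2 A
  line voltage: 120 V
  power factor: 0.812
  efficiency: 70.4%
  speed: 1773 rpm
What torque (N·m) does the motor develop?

14.5 N·m

P_in = V·I·cosφ = 120 × 39.2 × 0.812 = 3820 W
P_out = η·P_in = 0.704 × 3820 = 2689 W
n = 1773 rpm
ω = 2π×1773/60 = 185.7 rad/s
τ = P_out/ω = 2689/185.7 = 14.5 N·m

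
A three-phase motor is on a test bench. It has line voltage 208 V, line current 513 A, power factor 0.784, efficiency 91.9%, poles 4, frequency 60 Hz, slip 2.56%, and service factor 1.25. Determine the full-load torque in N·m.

P_in = √3·V·I·cosφ = 1.732 × 208 × 513 × 0.784 = 144892 W
P_out = η·P_in = 0.919 × 144892 = 133156 W
n_s = 120×60/4 = 1800 rpm; n = 1800×(1−0.0256) = 1754 rpm
ω = 2π×1754/60 = 183.7 rad/s
τ = P_out/ω = 133156/183.7 = 725 N·m

725 N·m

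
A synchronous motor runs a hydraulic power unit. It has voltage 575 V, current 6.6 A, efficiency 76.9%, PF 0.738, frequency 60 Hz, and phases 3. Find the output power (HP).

5 HP

P_in = √3·V·I·cosφ = 1.732 × 575 × 6.6 × 0.738 = 4851 W
P_out = η·P_in = 0.769 × 4851 = 3730 W
= 3730/746 = 5 HP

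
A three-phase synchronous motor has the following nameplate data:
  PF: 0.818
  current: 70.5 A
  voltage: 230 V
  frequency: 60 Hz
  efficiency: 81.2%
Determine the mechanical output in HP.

P_in = √3·V·I·cosφ = 1.732 × 230 × 70.5 × 0.818 = 22973 W
P_out = η·P_in = 0.812 × 22973 = 18654 W
= 18654/746 = 25 HP

25 HP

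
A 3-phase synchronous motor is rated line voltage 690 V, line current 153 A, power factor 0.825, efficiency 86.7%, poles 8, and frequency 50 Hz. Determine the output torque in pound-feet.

1230 lb·ft

P_in = √3·V·I·cosφ = 1.732 × 690 × 153 × 0.825 = 150849 W
P_out = η·P_in = 0.867 × 150849 = 130786 W
n = n_s = 120×50/8 = 750 rpm (synchronous)
ω = 2π×750/60 = 78.54 rad/s
τ = P_out/ω = 130786/78.54 = 1665 N·m
In lb·ft: 1665/1.356 = 1230 lb·ft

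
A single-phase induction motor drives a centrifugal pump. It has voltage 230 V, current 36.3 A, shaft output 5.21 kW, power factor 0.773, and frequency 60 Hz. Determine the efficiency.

80.7 %

P_out = 5.21 kW = 5210 W
P_in = V·I·cosφ = 230 × 36.3 × 0.773 = 6454 W
η = P_out / P_in = 5210 / 6454 = 0.807 = 80.7%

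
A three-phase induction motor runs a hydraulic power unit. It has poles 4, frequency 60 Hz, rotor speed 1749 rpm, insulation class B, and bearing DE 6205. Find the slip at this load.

2.83 %

n_s = 120f/p = 120×60/4 = 1800 rpm
s = (n_s − n)/n_s = (1800 − 1749)/1800 = 0.0283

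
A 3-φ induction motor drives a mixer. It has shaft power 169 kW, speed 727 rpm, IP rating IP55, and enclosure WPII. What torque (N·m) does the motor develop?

2220 N·m

ω = 2π × 727/60 = 76.13 rad/s
τ = P/ω = 169000/76.13 = 2220 N·m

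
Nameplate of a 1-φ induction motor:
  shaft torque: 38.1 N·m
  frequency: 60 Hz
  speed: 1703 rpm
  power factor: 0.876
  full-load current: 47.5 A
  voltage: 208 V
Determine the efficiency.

78.5 %

ω = 2π × 1703/60 = 178.3 rad/s; P_out = τω = 38.1 × 178.3 = 6793 W
P_in = V·I·cosφ = 208 × 47.5 × 0.876 = 8655 W
η = P_out / P_in = 6793 / 8655 = 0.785 = 78.5%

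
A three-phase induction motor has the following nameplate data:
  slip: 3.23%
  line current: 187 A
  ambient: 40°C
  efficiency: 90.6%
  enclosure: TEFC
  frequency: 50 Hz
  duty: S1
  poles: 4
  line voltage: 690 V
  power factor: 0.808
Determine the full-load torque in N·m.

P_in = √3·V·I·cosφ = 1.732 × 690 × 187 × 0.808 = 180572 W
P_out = η·P_in = 0.906 × 180572 = 163598 W
n_s = 120×50/4 = 1500 rpm; n = 1500×(1−0.0323) = 1452 rpm
ω = 2π×1452/60 = 152.1 rad/s
τ = P_out/ω = 163598/152.1 = 1080 N·m

1080 N·m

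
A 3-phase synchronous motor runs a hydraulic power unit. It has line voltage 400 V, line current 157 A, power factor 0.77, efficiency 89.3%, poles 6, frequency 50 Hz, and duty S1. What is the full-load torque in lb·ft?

P_in = √3·V·I·cosφ = 1.732 × 400 × 157 × 0.77 = 83753 W
P_out = η·P_in = 0.893 × 83753 = 74791 W
n = n_s = 120×50/6 = 1000 rpm (synchronous)
ω = 2π×1000/60 = 104.7 rad/s
τ = P_out/ω = 74791/104.7 = 714.3 N·m
In lb·ft: 714.3/1.356 = 527 lb·ft

527 lb·ft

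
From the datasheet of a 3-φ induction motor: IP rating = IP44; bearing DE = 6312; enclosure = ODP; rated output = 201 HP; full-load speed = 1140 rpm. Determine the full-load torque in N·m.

P_out = 201 × 746 = 149946 W
ω = 2π × 1140/60 = 119.4 rad/s
τ = P_out/ω = 149946/119.4 = 1260 N·m

1260 N·m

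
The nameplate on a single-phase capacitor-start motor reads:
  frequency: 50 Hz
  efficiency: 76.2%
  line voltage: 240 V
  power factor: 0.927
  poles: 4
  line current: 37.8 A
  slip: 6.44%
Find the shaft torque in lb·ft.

P_in = V·I·cosφ = 240 × 37.8 × 0.927 = 8410 W
P_out = η·P_in = 0.762 × 8410 = 6408 W
n_s = 120×50/4 = 1500 rpm; n = 1500×(1−0.0644) = 1403 rpm
ω = 2π×1403/60 = 146.9 rad/s
τ = P_out/ω = 6408/146.9 = 43.62 N·m
In lb·ft: 43.62/1.356 = 32.2 lb·ft

32.2 lb·ft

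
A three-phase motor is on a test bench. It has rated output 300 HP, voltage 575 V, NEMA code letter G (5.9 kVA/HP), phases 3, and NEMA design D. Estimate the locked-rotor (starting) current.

1780 A

S_LR = 5.9 × 300 = 1770 kVA
I_LR = S_LR/(√3·V_L) = 1770000/(1.732×575) = 1780 A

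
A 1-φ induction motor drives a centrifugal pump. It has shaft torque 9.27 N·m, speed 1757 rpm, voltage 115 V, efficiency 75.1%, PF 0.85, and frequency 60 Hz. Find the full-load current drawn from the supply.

ω = 2π×1757/60 = 184 rad/s; P_out = τω = 9.27 × 184 = 1706 W
P_in = P_out / η = 1706 / 0.751 = 2272 W
I = P_in / (V·cosφ) = 2272 / (115 × 0.85) = 23.2 A

23.2 A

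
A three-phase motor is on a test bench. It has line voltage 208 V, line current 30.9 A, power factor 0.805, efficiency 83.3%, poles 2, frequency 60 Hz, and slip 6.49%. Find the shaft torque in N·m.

P_in = √3·V·I·cosφ = 1.732 × 208 × 30.9 × 0.805 = 8961 W
P_out = η·P_in = 0.833 × 8961 = 7465 W
n_s = 120×60/2 = 3600 rpm; n = 3600×(1−0.0649) = 3366 rpm
ω = 2π×3366/60 = 352.5 rad/s
τ = P_out/ω = 7465/352.5 = 21.2 N·m

21.2 N·m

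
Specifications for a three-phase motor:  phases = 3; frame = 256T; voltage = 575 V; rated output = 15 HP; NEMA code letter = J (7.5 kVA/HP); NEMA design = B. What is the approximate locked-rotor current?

S_LR = 7.5 × 15 = 112.5 kVA
I_LR = S_LR/(√3·V_L) = 112500/(1.732×575) = 113 A

113 A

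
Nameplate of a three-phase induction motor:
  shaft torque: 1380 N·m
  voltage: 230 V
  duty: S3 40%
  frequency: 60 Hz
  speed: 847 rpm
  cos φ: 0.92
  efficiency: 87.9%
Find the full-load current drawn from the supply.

380 A

ω = 2π×847/60 = 88.7 rad/s; P_out = τω = 1380 × 88.7 = 122406 W
P_in = P_out / η = 122406 / 0.879 = 139256 W
I_L = P_in / (√3·V_L·cosφ) = 139256 / (1.732 × 230 × 0.92) = 380 A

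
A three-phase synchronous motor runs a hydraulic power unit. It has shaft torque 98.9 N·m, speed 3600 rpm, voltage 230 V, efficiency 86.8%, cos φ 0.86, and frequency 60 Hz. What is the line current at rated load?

125 A

ω = 2π×3600/60 = 377 rad/s; P_out = τω = 98.9 × 377 = 37285 W
P_in = P_out / η = 37285 / 0.868 = 42955 W
I_L = P_in / (√3·V_L·cosφ) = 42955 / (1.732 × 230 × 0.86) = 125 A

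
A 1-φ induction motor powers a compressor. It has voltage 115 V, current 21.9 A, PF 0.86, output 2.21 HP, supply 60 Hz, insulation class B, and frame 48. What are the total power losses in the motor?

517 W

P_in = V·I·cosφ = 115×21.9×0.86 = 2166 W
P_out = 2.21×746 = 1649 W
Losses = P_in − P_out = 2166 − 1649 = 517 W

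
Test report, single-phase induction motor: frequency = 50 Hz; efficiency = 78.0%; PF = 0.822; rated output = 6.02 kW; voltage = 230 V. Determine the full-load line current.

40.8 A

P_out = 6.02 kW = 6020 W
P_in = P_out / η = 6020 / 0.780 = 7718 W
I = P_in / (V·cosφ) = 7718 / (230 × 0.822) = 40.8 A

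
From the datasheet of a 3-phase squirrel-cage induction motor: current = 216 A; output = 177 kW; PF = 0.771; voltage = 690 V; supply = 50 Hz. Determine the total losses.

22 kW

P_in = √3·V·I·cosφ = 1.732×690×216×0.771 = 199024 W
P_out = 177000 W
Losses = P_in − P_out = 199024 − 177000 = 22024 W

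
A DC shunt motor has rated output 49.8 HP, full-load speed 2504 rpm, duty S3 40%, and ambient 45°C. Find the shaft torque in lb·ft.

P_out = 49.8 × 746 = 37151 W
ω = 2π × 2504/60 = 262.2 rad/s
τ = P_out/ω = 37151/262.2 = 141.7 N·m
In lb·ft: 141.7/1.356 = 104 lb·ft

104 lb·ft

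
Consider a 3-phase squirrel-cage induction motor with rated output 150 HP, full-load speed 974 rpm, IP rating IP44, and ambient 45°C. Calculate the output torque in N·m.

1100 N·m

P_out = 150 × 746 = 111900 W
ω = 2π × 974/60 = 102 rad/s
τ = P_out/ω = 111900/102 = 1100 N·m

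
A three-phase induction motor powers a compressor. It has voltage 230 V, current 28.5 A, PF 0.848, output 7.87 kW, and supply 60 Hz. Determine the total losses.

1.76 kW

P_in = √3·V·I·cosφ = 1.732×230×28.5×0.848 = 9628 W
P_out = 7870 W
Losses = P_in − P_out = 9628 − 7870 = 1758 W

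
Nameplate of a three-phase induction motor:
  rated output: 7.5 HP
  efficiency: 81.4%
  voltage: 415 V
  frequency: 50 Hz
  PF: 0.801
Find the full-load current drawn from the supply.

P_out = 7.5 × 746 = 5595 W
P_in = P_out / η = 5595 / 0.814 = 6873 W
I_L = P_in / (√3·V_L·cosφ) = 6873 / (1.732 × 415 × 0.801) = 11.9 A

11.9 A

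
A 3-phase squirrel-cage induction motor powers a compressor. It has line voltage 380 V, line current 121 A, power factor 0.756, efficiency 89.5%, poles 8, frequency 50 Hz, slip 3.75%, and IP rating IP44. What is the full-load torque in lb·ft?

P_in = √3·V·I·cosφ = 1.732 × 380 × 121 × 0.756 = 60206 W
P_out = η·P_in = 0.895 × 60206 = 53884 W
n_s = 120×50/8 = 750 rpm; n = 750×(1−0.0375) = 722 rpm
ω = 2π×722/60 = 75.61 rad/s
τ = P_out/ω = 53884/75.61 = 712.7 N·m
In lb·ft: 712.7/1.356 = 526 lb·ft

526 lb·ft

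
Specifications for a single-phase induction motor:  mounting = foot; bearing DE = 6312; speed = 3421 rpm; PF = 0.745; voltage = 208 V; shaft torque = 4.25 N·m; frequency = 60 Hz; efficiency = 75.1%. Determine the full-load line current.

ω = 2π×3421/60 = 358.2 rad/s; P_out = τω = 4.25 × 358.2 = 1522 W
P_in = P_out / η = 1522 / 0.751 = 2027 W
I = P_in / (V·cosφ) = 2027 / (208 × 0.745) = 13.1 A

13.1 A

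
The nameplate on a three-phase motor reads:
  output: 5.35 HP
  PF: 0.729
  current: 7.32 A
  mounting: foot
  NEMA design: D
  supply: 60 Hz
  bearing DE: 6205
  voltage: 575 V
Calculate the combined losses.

1320 W

P_in = √3·V·I·cosφ = 1.732×575×7.32×0.729 = 5314 W
P_out = 5.35×746 = 3991 W
Losses = P_in − P_out = 5314 − 3991 = 1323 W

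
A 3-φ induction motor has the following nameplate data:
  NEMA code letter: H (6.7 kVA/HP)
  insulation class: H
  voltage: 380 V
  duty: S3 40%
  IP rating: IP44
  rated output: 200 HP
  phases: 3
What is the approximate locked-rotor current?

2040 A

S_LR = 6.7 × 200 = 1340 kVA
I_LR = S_LR/(√3·V_L) = 1340000/(1.732×380) = 2040 A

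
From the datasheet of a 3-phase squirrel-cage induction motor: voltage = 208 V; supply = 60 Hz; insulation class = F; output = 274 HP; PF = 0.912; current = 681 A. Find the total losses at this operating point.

19.3 kW

P_in = √3·V·I·cosφ = 1.732×208×681×0.912 = 223745 W
P_out = 274×746 = 204404 W
Losses = P_in − P_out = 223745 − 204404 = 19341 W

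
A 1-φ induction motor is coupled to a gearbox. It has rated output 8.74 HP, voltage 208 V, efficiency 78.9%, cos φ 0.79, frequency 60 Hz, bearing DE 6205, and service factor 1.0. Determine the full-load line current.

50.3 A

P_out = 8.74 × 746 = 6520 W
P_in = P_out / η = 6520 / 0.789 = 8264 W
I = P_in / (V·cosφ) = 8264 / (208 × 0.79) = 50.3 A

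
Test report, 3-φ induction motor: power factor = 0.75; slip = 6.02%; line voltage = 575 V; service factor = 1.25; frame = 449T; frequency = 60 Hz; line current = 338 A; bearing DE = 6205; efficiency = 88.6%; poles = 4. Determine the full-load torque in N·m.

1260 N·m

P_in = √3·V·I·cosφ = 1.732 × 575 × 338 × 0.75 = 252461 W
P_out = η·P_in = 0.886 × 252461 = 223680 W
n_s = 120×60/4 = 1800 rpm; n = 1800×(1−0.0602) = 1692 rpm
ω = 2π×1692/60 = 177.2 rad/s
τ = P_out/ω = 223680/177.2 = 1260 N·m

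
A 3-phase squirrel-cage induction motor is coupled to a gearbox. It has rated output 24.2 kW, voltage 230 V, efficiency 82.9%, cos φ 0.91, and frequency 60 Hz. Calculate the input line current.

P_out = 24.2 kW = 24200 W
P_in = P_out / η = 24200 / 0.829 = 29192 W
I_L = P_in / (√3·V_L·cosφ) = 29192 / (1.732 × 230 × 0.91) = 80.5 A

80.5 A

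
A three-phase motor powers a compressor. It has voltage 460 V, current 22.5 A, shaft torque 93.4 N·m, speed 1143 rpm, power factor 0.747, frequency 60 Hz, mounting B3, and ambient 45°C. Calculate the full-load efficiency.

83.5 %

ω = 2π × 1143/60 = 119.7 rad/s; P_out = τω = 93.4 × 119.7 = 11180 W
P_in = √3·V_L·I_L·cosφ = 1.732 × 460 × 22.5 × 0.747 = 13391 W
η = P_out / P_in = 11180 / 13391 = 0.835 = 83.5%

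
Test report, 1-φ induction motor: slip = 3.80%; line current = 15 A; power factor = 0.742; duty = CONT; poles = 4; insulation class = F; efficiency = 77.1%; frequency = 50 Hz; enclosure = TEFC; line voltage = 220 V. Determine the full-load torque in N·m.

12.5 N·m

P_in = V·I·cosφ = 220 × 15 × 0.742 = 2449 W
P_out = η·P_in = 0.771 × 2449 = 1888 W
n_s = 120×50/4 = 1500 rpm; n = 1500×(1−0.038) = 1443 rpm
ω = 2π×1443/60 = 151.1 rad/s
τ = P_out/ω = 1888/151.1 = 12.5 N·m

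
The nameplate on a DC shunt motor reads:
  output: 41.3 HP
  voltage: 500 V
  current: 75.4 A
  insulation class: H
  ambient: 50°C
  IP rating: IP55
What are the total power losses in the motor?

P_in = V·I = 500×75.4 = 37700 W
P_out = 41.3×746 = 30810 W
Losses = P_in − P_out = 37700 − 30810 = 6890 W

6.89 kW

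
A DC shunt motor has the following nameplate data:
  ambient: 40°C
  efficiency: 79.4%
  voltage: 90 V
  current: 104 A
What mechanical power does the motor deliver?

P_in = V·I = 90 × 104 = 9360 W
P_out = η·P_in = 0.794 × 9360 = 7432 W

7.43 kW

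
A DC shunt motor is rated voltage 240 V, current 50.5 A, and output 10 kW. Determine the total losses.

2120 W

P_in = V·I = 240×50.5 = 12120 W
P_out = 10000 W
Losses = P_in − P_out = 12120 − 10000 = 2120 W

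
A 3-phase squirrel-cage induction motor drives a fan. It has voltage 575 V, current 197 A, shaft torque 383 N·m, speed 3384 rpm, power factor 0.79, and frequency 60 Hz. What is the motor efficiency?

87.6 %

ω = 2π × 3384/60 = 354.4 rad/s; P_out = τω = 383 × 354.4 = 135735 W
P_in = √3·V_L·I_L·cosφ = 1.732 × 575 × 197 × 0.79 = 154992 W
η = P_out / P_in = 135735 / 154992 = 0.876 = 87.6%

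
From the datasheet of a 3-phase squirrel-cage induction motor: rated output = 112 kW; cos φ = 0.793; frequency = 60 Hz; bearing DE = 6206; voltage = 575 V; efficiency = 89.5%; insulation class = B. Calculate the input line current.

P_out = 112 kW = 112000 W
P_in = P_out / η = 112000 / 0.895 = 125140 W
I_L = P_in / (√3·V_L·cosφ) = 125140 / (1.732 × 575 × 0.793) = 158 A

158 A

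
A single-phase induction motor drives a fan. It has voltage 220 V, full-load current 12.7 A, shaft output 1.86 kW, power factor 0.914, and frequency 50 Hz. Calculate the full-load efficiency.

P_out = 1.86 kW = 1860 W
P_in = V·I·cosφ = 220 × 12.7 × 0.914 = 2554 W
η = P_out / P_in = 1860 / 2554 = 0.728 = 72.8%

72.8 %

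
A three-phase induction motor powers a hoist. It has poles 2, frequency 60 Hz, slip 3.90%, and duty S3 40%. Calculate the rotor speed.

3460 rpm

n_s = 120f/p = 120×60/2 = 3600 rpm
n = n_s(1 − s) = 3600 × (1 − 0.039) = 3460 rpm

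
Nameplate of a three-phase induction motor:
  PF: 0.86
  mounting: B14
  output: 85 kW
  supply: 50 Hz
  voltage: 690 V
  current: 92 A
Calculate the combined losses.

9560 W

P_in = √3·V·I·cosφ = 1.732×690×92×0.86 = 94555 W
P_out = 85000 W
Losses = P_in − P_out = 94555 − 85000 = 9555 W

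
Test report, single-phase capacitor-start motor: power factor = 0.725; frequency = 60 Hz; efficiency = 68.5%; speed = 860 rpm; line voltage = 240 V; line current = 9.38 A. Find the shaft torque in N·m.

P_in = V·I·cosφ = 240 × 9.38 × 0.725 = 1632 W
P_out = η·P_in = 0.685 × 1632 = 1118 W
n = 860 rpm
ω = 2π×860/60 = 90.06 rad/s
τ = P_out/ω = 1118/90.06 = 12.4 N·m

12.4 N·m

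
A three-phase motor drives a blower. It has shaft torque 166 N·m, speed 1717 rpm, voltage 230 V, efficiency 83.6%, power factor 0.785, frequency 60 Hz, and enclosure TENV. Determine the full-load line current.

ω = 2π×1717/60 = 179.8 rad/s; P_out = τω = 166 × 179.8 = 29847 W
P_in = P_out / η = 29847 / 0.836 = 35702 W
I_L = P_in / (√3·V_L·cosφ) = 35702 / (1.732 × 230 × 0.785) = 114 A

114 A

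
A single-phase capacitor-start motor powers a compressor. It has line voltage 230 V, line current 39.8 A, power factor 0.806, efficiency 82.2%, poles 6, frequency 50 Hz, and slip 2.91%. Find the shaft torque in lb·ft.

44 lb·ft

P_in = V·I·cosφ = 230 × 39.8 × 0.806 = 7378 W
P_out = η·P_in = 0.822 × 7378 = 6065 W
n_s = 120×50/6 = 1000 rpm; n = 1000×(1−0.0291) = 971 rpm
ω = 2π×971/60 = 101.7 rad/s
τ = P_out/ω = 6065/101.7 = 59.64 N·m
In lb·ft: 59.64/1.356 = 44 lb·ft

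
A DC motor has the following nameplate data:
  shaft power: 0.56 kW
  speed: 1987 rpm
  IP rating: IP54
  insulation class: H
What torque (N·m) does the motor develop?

2.69 N·m

ω = 2π × 1987/60 = 208.1 rad/s
τ = P/ω = 560/208.1 = 2.69 N·m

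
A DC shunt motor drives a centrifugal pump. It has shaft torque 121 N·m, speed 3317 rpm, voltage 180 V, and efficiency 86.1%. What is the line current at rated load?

ω = 2π×3317/60 = 347.4 rad/s; P_out = τω = 121 × 347.4 = 42035 W
P_in = P_out / η = 42035 / 0.861 = 48821 W
I = P_in / V = 48821 / 180 = 271 A

271 A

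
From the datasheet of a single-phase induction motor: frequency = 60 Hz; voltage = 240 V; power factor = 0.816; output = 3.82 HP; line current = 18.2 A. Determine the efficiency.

P_out = 3.82 × 746 = 2850 W
P_in = V·I·cosφ = 240 × 18.2 × 0.816 = 3564 W
η = P_out / P_in = 2850 / 3564 = 0.800 = 80.0%

80.0 %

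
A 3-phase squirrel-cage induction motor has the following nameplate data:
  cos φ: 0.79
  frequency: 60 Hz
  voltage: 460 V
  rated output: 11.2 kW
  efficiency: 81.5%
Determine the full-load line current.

21.8 A

P_out = 11.2 kW = 11200 W
P_in = P_out / η = 11200 / 0.815 = 13742 W
I_L = P_in / (√3·V_L·cosφ) = 13742 / (1.732 × 460 × 0.79) = 21.8 A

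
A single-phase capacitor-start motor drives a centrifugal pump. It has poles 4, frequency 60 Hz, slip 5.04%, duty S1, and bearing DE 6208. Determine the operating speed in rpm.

n_s = 120f/p = 120×60/4 = 1800 rpm
n = n_s(1 − s) = 1800 × (1 − 0.0504) = 1709 rpm

1709 rpm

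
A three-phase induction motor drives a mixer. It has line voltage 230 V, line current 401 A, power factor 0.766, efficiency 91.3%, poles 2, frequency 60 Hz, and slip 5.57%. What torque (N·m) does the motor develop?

314 N·m

P_in = √3·V·I·cosφ = 1.732 × 230 × 401 × 0.766 = 122363 W
P_out = η·P_in = 0.913 × 122363 = 111717 W
n_s = 120×60/2 = 3600 rpm; n = 3600×(1−0.0557) = 3399 rpm
ω = 2π×3399/60 = 355.9 rad/s
τ = P_out/ω = 111717/355.9 = 314 N·m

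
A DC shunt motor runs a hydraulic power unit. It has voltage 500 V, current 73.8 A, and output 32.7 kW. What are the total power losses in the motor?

P_in = V·I = 500×73.8 = 36900 W
P_out = 32700 W
Losses = P_in − P_out = 36900 − 32700 = 4200 W

4.2 kW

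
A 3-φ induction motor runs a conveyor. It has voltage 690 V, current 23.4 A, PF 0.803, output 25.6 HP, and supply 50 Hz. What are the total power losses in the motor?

3.36 kW

P_in = √3·V·I·cosφ = 1.732×690×23.4×0.803 = 22456 W
P_out = 25.6×746 = 19098 W
Losses = P_in − P_out = 22456 − 19098 = 3358 W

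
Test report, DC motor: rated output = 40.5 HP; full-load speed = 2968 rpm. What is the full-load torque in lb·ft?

71.7 lb·ft

P_out = 40.5 × 746 = 30213 W
ω = 2π × 2968/60 = 310.8 rad/s
τ = P_out/ω = 30213/310.8 = 97.21 N·m
In lb·ft: 97.21/1.356 = 71.7 lb·ft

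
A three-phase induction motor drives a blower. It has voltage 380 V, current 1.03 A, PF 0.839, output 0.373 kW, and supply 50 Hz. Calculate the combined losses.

P_in = √3·V·I·cosφ = 1.732×380×1.03×0.839 = 569 W
P_out = 373 W
Losses = P_in − P_out = 569 − 373 = 196 W

196 W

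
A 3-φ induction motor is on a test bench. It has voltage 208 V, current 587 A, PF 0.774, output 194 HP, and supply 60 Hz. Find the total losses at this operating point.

19000 W

P_in = √3·V·I·cosφ = 1.732×208×587×0.774 = 163678 W
P_out = 194×746 = 144724 W
Losses = P_in − P_out = 163678 − 144724 = 18954 W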